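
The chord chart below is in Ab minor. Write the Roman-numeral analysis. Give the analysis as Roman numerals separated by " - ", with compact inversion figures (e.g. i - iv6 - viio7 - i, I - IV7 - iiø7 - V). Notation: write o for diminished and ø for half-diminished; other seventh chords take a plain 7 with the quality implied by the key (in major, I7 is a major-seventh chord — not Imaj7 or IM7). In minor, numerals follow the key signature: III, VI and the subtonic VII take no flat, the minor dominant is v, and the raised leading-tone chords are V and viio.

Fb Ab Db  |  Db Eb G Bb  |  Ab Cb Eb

Fb-Ab-Db: minor triad on Db = scale degree 4 → iv6.
Db-Eb-G-Bb has root Eb, degree 5 in Ab minor, so V42.
Ab-Cb-Eb: minor triad on Ab = scale degree 1 → i.

iv6 - V42 - i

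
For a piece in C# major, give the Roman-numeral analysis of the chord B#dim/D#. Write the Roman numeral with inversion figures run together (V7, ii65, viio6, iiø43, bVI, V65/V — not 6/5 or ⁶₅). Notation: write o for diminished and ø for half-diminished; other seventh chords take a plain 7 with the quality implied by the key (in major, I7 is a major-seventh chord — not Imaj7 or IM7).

viio6

Stacked in thirds the chord is B#-D#-F#: a diminished triad on B#.
B# is scale degree 7 in C# major, and a diminished triad on that degree is written viio.
With D# in the bass the chord is in first inversion, so the figured bass is 6.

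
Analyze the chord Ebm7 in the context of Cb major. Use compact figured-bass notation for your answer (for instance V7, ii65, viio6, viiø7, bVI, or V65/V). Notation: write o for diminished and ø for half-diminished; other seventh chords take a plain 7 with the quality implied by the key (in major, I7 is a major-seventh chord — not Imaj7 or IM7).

The pitches Eb-Gb-Bb-Db form a minor seventh chord rooted on Eb.
Eb is scale degree 3 in Cb major, and a minor seventh chord on that degree is written iii7.

iii7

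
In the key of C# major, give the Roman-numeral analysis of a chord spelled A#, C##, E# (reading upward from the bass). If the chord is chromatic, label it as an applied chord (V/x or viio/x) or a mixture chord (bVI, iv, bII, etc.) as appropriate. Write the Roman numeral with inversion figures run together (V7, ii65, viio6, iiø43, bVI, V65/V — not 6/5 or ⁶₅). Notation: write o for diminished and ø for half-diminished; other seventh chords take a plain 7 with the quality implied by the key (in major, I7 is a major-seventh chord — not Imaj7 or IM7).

V/ii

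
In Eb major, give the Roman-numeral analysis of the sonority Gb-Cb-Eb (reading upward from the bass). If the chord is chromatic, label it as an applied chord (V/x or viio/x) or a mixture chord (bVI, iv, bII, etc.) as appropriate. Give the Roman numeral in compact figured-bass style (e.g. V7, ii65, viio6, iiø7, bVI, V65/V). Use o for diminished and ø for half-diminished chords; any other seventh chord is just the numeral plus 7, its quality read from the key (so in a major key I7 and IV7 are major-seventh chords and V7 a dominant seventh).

bVI64

Stacked in thirds the chord is Cb-Eb-Gb: a major triad on Cb.
Cb is the lowered sixth degree of Eb major (diatonic 6 would be C). This is a major triad on the lowered sixth degree, borrowed from the parallel minor.
With Gb in the bass the chord is in second inversion, so the figured bass is 64.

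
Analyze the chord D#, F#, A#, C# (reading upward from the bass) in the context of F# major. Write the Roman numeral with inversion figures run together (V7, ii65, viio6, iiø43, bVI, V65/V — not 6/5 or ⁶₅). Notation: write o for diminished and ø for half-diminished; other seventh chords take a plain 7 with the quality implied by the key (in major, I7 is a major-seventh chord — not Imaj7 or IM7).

vi7

Stacked in thirds the chord is D#-F#-A#-C#: a minor seventh chord on D#.
In F# major, D# is the submediant; the diatonic minor seventh chord there is vi7.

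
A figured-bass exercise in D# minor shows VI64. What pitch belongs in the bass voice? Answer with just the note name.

VI in D# minor has root B; the chord is B-D#-F#.
The figure 64 means second inversion — the fifth is in the bass.

F#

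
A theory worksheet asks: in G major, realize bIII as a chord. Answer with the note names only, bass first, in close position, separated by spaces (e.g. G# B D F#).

Bb D F

bIII is a major triad on the lowered third degree, borrowed from the parallel minor. In G major that root is Bb.
So the chord is Bb-D-F.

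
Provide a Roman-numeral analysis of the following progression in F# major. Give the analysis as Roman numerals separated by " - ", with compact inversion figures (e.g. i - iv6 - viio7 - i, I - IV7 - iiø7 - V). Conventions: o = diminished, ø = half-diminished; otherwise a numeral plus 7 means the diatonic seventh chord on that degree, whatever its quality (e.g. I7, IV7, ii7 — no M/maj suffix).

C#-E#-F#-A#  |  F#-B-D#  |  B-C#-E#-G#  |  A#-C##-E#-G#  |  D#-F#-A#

I43 - IV64 - V42 - V7/vi - vi

C#-E#-F#-A# has root F#, degree 1 in F# major, so I43.
F#-B-D# has root B, degree 4 in F# major, so IV64.
B-C#-E#-G# has root C#, degree 5 in F# major, so V42.
A#-C##-E#-G#: chromatic; A# is V of vi, so V7/vi.
D#-F#-A# has root D#, degree 6 in F# major, so vi.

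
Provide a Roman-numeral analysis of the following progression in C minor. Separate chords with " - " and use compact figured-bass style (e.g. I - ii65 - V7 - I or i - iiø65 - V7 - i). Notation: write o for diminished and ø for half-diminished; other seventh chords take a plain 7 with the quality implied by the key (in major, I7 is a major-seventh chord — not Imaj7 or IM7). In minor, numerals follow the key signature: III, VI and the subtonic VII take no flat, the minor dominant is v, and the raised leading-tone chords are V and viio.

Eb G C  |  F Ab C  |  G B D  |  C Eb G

i6 - iv - V - i

Eb-G-C: root C is the tonic; minor triad there is i6.
F-Ab-C has root F, degree 4 in C minor, so iv.
G-B-D: major triad on G = scale degree 5 → V.
C-Eb-G: root C is the tonic; minor triad there is i.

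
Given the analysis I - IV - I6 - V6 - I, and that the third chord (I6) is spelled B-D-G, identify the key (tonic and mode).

G major

I6 is given as B-D-G — a major triad with root G.
If G is scale degree 1 and the mode makes that degree carry a major triad, the tonic is G and the mode is major.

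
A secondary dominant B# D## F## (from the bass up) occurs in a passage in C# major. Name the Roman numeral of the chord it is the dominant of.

The chord is a major triad on B#.
A dominant resolves down a perfect fifth: B# → E#. In C# major, E# is scale degree 3, i.e. iii.

iii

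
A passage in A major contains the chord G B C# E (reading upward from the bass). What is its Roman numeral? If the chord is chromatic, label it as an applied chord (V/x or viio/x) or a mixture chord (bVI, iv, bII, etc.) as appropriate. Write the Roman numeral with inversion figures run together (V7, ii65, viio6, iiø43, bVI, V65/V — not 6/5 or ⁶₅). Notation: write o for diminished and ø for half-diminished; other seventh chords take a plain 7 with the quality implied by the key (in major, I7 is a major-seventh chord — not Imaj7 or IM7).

viiø43/IV

The pitches C#-E-G-B form a half-diminished seventh chord rooted on C#.
C# sits a half step below D (IV in A major); a diminished chord there is the applied leading-tone chord of IV.
With G in the bass the chord is in second inversion, so the figured bass is 43.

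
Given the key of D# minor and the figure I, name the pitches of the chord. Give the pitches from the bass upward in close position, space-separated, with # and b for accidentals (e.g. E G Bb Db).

Scale degree 1 in D# minor is D#; here the chord built on it is altered to a major triad. I is the major tonic (Picardy third), borrowed from the parallel major.
So the chord is D#-F##-A#, a major triad.

D# F## A#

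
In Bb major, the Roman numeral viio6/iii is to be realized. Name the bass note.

E

The applied chord viio6/iii is rooted on C#: C#-E-G.
The figure 6 means first inversion — the third is in the bass.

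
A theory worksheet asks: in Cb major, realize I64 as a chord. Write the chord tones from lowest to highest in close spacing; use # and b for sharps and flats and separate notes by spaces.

In Cb major, the first degree is Cb, and the diatonic chord built there is a major triad.
That chord is spelled Cb-Eb-Gb.
With the 64 figure the chord is in second inversion; from the bass Gb upward in close position it reads Gb-Cb-Eb.

Gb Cb Eb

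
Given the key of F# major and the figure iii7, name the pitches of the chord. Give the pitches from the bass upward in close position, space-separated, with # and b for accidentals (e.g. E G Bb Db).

A# C# E# G#

In F# major, the mediant is A#, and the diatonic chord built there is a minor seventh chord.
Stacking thirds from A# gives A#-C#-E#-G#.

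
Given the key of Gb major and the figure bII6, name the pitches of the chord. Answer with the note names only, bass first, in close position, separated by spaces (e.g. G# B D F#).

Cb Ebb Abb

Scale degree 2 in Gb major is Ab; lowering it a half step gives Abb. bII6 is the Neapolitan sixth — a major triad on the lowered second degree, here in its customary first inversion.
So the chord is Abb-Cb-Ebb, a major triad.
With the 6 figure the chord is in first inversion; from the bass Cb upward in close position it reads Cb-Ebb-Abb.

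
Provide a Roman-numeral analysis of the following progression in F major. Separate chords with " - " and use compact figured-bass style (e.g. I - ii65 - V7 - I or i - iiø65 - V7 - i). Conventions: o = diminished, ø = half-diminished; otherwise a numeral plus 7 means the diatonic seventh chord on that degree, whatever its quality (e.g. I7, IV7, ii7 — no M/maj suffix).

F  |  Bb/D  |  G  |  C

I - IV6 - V/V - V

F: root F is the tonic; major triad there is I.
Bb/D: major triad on Bb = scale degree 4 → IV6.
G: a major triad on G, the applied dominant of V → V/V.
C: root C is the dominant; major triad there is V.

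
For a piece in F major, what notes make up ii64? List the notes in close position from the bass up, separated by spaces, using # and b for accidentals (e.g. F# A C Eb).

In F major, the supertonic is G, and the diatonic chord built there is a minor triad.
That chord is spelled G-Bb-D.
With the 64 figure the chord is in second inversion; from the bass D upward in close position it reads D-G-Bb.

D G Bb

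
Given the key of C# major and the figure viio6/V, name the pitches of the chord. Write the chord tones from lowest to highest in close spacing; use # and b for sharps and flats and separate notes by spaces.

A# C# F##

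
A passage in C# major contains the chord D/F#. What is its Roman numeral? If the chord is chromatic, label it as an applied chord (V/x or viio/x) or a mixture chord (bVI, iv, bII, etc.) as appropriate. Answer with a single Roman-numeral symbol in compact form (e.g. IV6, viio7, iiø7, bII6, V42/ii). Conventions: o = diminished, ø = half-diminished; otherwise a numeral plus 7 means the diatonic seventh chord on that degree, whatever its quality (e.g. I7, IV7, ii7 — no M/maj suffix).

The pitches D-F#-A form a major triad rooted on D.
D is the lowered second degree of C# major (diatonic 2 would be D#). This is the Neapolitan sixth — a major triad on the lowered second degree, here in its customary first inversion.
With F# in the bass the chord is in first inversion, so the figured bass is 6.

bII6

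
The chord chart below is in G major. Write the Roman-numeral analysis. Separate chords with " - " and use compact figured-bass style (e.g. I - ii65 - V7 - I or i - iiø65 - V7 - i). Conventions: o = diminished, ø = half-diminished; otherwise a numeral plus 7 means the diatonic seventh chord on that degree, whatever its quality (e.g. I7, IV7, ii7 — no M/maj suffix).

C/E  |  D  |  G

C/E: major triad on C = scale degree 4 → IV6.
D: root D is the dominant; major triad there is V.
G: major triad on G = scale degree 1 → I.

IV6 - V - I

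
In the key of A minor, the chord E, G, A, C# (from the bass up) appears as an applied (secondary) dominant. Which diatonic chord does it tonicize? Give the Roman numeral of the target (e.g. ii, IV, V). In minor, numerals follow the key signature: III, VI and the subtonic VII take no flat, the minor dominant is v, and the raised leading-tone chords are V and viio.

iv

The chord is a dominant seventh chord on A.
A dominant resolves down a perfect fifth: A → D. In A minor, D is scale degree 4, i.e. iv.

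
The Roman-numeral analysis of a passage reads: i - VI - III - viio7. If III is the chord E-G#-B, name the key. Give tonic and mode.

C# minor

The anchor chord is a major triad on E, labeled III.
III on E implies E is the mediant; that puts the tonic at C#, and the uppercase numeral fits minor mode.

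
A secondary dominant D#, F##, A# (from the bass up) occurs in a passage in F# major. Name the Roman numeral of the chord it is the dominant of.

ii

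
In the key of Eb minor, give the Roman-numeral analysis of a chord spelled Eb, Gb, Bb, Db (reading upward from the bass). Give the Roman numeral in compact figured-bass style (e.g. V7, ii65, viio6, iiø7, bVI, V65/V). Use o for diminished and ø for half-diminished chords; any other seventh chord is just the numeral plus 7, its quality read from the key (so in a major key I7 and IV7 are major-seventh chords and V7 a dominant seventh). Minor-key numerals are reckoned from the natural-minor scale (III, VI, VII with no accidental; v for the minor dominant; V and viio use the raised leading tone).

i7

The pitches Eb-Gb-Bb-Db form a minor seventh chord rooted on Eb.
Eb is scale degree 1 in Eb minor, and a minor seventh chord on that degree is written i7.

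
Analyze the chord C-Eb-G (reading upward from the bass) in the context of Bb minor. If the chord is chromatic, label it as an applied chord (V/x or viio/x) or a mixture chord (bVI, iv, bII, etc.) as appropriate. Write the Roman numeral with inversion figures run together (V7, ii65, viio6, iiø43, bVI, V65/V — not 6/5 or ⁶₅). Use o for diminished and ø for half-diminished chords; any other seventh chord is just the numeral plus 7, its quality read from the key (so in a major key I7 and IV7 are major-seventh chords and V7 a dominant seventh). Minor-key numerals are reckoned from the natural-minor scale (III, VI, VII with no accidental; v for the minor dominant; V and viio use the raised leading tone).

ii

The pitches C-Eb-G form a minor triad rooted on C.
C is the second degree of Bb minor. This is the minor supertonic, borrowed from the parallel major (the Dorian ii).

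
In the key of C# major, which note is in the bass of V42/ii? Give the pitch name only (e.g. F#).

G#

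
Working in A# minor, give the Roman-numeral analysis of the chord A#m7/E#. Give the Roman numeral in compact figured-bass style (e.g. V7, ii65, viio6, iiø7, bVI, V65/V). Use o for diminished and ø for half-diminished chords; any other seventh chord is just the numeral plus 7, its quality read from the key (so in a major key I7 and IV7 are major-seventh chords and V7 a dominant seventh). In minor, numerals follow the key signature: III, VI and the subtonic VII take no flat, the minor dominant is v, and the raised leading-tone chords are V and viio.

Stacked in thirds the chord is A#-C#-E#-G#: a minor seventh chord on A#.
In A# minor, A# is the tonic; the diatonic minor seventh chord there is i7.
With E# in the bass the chord is in second inversion, so the figured bass is 43.

i43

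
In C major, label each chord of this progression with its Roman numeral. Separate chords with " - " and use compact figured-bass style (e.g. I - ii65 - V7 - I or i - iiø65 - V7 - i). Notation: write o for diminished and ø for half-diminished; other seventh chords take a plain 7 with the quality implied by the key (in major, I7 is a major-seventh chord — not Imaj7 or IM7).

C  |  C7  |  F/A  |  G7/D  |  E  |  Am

C has root C, degree 1 in C major, so I.
C7: a dominant seventh chord on C, the applied dominant of IV → V7/IV.
F/A has root F, degree 4 in C major, so IV6.
G7/D: dominant seventh chord on G = scale degree 5 → V43.
E: chromatic; E is V of vi, so V/vi.
Am: minor triad on A = scale degree 6 → vi.

I - V7/IV - IV6 - V43 - V/vi - vi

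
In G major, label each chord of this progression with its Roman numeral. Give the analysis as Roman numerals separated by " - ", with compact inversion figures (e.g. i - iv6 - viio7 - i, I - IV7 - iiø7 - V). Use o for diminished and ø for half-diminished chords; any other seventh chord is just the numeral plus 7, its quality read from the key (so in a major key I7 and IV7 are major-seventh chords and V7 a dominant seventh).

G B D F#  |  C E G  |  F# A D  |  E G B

G-B-D-F#: root G is the tonic; major seventh chord there is I7.
C-E-G has root C, degree 4 in G major, so IV.
F#-A-D: major triad on D = scale degree 5 → V6.
E-G-B: minor triad on E = scale degree 6 → vi.

I7 - IV - V6 - vi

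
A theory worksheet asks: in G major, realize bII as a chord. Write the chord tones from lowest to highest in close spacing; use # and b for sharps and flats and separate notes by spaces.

bII is the Neapolitan chord — a major triad on the lowered second degree. In G major that root is Ab.
So the chord is Ab-C-Eb.

Ab C Eb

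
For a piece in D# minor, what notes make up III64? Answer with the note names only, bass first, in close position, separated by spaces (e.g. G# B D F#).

C# F# A#

The numeral's case and figure indicate a major triad. In D# minor its root, scale degree 3, is F#.
Stacking thirds from F# gives F#-A#-C#.
With the 64 figure the chord is in second inversion; from the bass C# upward in close position it reads C#-F#-A#.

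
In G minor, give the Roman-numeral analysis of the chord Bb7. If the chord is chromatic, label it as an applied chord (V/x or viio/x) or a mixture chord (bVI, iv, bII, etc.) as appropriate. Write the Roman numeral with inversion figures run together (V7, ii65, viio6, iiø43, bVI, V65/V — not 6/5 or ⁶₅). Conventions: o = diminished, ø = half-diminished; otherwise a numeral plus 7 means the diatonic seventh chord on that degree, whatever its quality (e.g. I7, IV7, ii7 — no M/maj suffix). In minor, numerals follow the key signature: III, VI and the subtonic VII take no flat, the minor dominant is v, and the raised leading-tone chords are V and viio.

V7/VI

Stacked in thirds the chord is Bb-D-F-Ab: a dominant seventh chord on Bb.
Bb is not a diatonic chord root with this quality in G minor, but it lies a perfect fifth above Eb (VI), so the chord functions as an applied dominant of VI.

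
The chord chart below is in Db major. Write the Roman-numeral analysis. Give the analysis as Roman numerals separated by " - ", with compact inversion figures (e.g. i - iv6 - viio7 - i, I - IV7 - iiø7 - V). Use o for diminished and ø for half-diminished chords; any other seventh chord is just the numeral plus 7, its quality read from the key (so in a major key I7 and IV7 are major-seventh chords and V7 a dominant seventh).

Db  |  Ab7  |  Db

I - V7 - I

Db: major triad on Db = scale degree 1 → I.
Ab7 has root Ab, degree 5 in Db major, so V7.
Db: major triad on Db = scale degree 1 → I.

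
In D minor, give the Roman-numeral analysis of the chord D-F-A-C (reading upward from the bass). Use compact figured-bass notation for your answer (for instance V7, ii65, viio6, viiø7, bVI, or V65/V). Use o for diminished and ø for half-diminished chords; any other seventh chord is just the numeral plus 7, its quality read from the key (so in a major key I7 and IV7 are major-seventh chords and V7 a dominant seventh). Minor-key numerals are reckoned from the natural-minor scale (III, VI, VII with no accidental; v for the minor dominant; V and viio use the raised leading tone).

The pitches D-F-A-C form a minor seventh chord rooted on D.
D is scale degree 1 in D minor, and a minor seventh chord on that degree is written i7.

i7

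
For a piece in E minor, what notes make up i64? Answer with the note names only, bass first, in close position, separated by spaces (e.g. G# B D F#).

The numeral's case and figure indicate a minor triad. In E minor its root, scale degree 1, is E.
That chord is spelled E-G-B.
The figured bass 64 indicates second inversion, placing the fifth (B) in the bass: B-E-G.

B E G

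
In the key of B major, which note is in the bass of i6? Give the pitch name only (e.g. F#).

D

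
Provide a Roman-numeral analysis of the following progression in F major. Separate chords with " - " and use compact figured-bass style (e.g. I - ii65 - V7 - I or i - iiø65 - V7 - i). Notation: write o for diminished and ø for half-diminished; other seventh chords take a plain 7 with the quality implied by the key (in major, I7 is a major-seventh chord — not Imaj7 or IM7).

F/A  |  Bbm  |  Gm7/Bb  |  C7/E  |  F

I6 - iv - ii65 - V65 - I

F/A: major triad on F = scale degree 1 → I6.
Bbm is non-diatonic — iv, a mixture chord from F minor.
Gm7/Bb has root G, degree 2 in F major, so ii65.
C7/E: dominant seventh chord on C = scale degree 5 → V65.
F: root F is the tonic; major triad there is I.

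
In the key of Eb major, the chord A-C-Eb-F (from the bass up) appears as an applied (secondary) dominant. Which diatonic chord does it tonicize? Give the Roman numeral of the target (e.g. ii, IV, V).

V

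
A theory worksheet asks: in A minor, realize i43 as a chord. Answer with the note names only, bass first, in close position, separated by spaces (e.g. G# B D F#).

In A minor, the tonic is A, and the diatonic chord built there is a minor seventh chord.
Stacking thirds from A gives A-C-E-G.
With the 43 figure the chord is in second inversion; from the bass E upward in close position it reads E-G-A-C.

E G A C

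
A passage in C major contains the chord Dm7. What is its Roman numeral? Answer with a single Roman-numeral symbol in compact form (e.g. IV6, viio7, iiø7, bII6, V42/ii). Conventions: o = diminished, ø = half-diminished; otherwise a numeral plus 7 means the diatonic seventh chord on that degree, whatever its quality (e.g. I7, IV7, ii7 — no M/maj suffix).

ii7

The pitches D-F-A-C form a minor seventh chord rooted on D.
In C major, D is the supertonic; the diatonic minor seventh chord there is ii7.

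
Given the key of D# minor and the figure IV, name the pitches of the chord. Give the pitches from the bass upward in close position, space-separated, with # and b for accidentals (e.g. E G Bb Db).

IV is the major subdominant, borrowed from the parallel major. In D# minor that root is G#.
So the chord is G#-B#-D#, a major triad.

G# B# D#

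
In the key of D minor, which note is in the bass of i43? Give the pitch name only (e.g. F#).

A

i in D minor has root D; the chord is D-F-A-C.
The figure 43 means second inversion — the fifth is in the bass.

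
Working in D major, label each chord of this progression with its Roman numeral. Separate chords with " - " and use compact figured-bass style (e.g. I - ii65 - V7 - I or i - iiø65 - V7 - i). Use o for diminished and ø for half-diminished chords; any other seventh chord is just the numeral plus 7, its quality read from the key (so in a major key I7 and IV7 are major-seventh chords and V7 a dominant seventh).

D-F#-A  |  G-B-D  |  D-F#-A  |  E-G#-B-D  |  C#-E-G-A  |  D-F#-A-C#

I - IV - I - V7/V - V65 - I7

D-F#-A: root D is the tonic; major triad there is I.
G-B-D has root G, degree 4 in D major, so IV.
D-F#-A: root D is the tonic; major triad there is I.
E-G#-B-D is the secondary dominant of V (dominant seventh chord on E): V7/V.
C#-E-G-A has root A, degree 5 in D major, so V65.
D-F#-A-C#: root D is the tonic; major seventh chord there is I7.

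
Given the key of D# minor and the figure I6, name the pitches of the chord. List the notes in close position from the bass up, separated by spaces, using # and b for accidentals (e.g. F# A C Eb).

F## A# D#

I6 is the major tonic (Picardy third), borrowed from the parallel major. In D# minor that root is D#.
So the chord is D#-F##-A#.
With the 6 figure the chord is in first inversion; from the bass F## upward in close position it reads F##-A#-D#.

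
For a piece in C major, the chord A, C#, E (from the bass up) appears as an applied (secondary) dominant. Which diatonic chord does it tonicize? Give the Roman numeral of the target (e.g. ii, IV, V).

ii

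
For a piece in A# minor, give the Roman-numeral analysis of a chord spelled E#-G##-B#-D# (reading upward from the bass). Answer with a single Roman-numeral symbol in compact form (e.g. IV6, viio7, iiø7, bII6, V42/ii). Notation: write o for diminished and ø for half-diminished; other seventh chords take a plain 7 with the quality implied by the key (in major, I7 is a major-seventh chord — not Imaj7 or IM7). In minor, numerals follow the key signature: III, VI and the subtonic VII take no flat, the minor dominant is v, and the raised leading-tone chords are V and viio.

V7

Stacked in thirds the chord is E#-G##-B#-D#: a dominant seventh chord on E#.
E# is scale degree 5 in A# minor, and a dominant seventh chord on that degree is written V7.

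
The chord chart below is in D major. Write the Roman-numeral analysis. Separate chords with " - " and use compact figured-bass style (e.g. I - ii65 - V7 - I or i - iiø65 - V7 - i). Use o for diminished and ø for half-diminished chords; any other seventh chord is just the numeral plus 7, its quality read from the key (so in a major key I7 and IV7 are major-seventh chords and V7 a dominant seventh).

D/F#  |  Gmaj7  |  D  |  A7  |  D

I6 - IV7 - I - V7 - I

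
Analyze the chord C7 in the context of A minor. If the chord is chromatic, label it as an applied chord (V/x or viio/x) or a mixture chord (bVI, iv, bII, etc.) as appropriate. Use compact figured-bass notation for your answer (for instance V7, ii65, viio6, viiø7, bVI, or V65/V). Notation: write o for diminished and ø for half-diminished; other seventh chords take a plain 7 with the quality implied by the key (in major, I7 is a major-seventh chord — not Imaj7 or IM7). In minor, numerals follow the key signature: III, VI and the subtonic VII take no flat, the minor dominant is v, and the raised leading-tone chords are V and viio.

V7/VI

Stacked in thirds the chord is C-E-G-Bb: a dominant seventh chord on C.
C is not a diatonic chord root with this quality in A minor, but it lies a perfect fifth above F (VI), so the chord functions as an applied dominant of VI.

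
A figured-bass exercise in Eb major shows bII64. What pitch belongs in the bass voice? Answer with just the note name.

bII in Eb major has root Fb; the chord is Fb-Ab-Cb.
The figure 64 means second inversion — the fifth is in the bass.

Cb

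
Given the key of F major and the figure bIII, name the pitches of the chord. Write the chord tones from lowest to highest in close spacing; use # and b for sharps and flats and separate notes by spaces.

Ab C Eb

Scale degree 3 in F major is A; lowering it a half step gives Ab. bIII is a major triad on the lowered third degree, borrowed from the parallel minor.
So the chord is Ab-C-Eb.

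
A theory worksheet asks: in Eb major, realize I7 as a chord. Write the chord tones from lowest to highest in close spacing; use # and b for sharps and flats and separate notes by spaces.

Eb G Bb D

In Eb major, the first degree is Eb, and the diatonic chord built there is a major seventh chord.
That chord is spelled Eb-G-Bb-D.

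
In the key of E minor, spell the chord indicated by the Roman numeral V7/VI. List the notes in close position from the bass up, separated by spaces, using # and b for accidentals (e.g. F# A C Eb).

The slash means an applied dominant: we want the dominant of VI. In E minor, VI is C major, and its dominant is built on G.
Building a dominant seventh chord on G gives G-B-D-F.

G B D F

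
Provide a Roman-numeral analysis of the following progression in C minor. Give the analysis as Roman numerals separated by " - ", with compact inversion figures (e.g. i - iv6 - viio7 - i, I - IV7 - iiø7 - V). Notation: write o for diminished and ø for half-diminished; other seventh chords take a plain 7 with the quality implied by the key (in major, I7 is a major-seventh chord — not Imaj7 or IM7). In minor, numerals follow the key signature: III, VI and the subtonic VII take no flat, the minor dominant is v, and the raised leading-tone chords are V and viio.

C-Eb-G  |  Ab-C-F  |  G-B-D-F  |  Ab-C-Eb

C-Eb-G has root C, degree 1 in C minor, so i.
Ab-C-F: minor triad on F = scale degree 4 → iv6.
G-B-D-F: dominant seventh chord on G = scale degree 5 → V7.
Ab-C-Eb: major triad on Ab = scale degree 6 → VI.

i - iv6 - V7 - VI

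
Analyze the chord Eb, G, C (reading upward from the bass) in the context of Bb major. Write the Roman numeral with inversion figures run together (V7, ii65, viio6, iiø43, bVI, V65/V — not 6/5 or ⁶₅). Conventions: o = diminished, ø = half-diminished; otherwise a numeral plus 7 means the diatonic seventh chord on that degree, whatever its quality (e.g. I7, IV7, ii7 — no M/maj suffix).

Stacked in thirds the chord is C-Eb-G: a minor triad on C.
In Bb major, C is the supertonic; the diatonic minor triad there is ii.
With Eb in the bass the chord is in first inversion, so the figured bass is 6.

ii6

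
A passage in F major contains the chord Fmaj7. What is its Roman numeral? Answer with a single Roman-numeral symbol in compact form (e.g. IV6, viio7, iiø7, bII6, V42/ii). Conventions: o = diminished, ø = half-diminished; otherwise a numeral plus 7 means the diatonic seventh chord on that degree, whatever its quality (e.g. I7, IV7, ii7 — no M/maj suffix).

I7

The pitches F-A-C-E form a major seventh chord rooted on F.
F is scale degree 1 in F major, and a major seventh chord on that degree is written I7.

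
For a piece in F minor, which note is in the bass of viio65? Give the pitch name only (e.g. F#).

G

viio in F minor has root E; the chord is E-G-Bb-Db.
The figure 65 means first inversion — the third is in the bass.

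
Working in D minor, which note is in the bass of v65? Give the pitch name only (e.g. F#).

C

v in D minor has root A; the chord is A-C-E-G.
The figure 65 means first inversion — the third is in the bass.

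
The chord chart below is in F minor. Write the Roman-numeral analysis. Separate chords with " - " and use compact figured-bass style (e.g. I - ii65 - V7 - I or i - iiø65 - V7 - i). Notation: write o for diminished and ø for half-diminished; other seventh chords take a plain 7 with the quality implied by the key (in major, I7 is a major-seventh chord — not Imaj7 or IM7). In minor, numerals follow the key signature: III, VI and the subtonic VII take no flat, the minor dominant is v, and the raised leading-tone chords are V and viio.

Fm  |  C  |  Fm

Fm: minor triad on F = scale degree 1 → i.
C: major triad on C = scale degree 5 → V.
Fm: minor triad on F = scale degree 1 → i.

i - V - i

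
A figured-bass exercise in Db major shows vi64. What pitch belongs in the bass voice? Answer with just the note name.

vi in Db major has root Bb; the chord is Bb-Db-F.
The figure 64 means second inversion — the fifth is in the bass.

F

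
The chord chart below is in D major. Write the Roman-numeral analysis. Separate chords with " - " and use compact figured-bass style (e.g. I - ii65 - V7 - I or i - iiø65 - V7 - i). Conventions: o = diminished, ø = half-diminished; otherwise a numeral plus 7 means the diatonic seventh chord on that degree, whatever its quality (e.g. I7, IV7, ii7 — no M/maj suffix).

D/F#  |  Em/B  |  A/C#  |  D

I6 - ii64 - V6 - I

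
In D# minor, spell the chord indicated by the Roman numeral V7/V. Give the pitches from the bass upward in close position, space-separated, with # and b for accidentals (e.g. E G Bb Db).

E# G## B# D#

The slash means an applied dominant: we want the dominant of V. In D# minor, V is A# major, and its dominant is built on E#.
Building a dominant seventh chord on E# gives E#-G##-B#-D#.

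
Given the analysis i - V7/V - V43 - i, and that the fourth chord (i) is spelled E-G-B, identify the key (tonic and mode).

E minor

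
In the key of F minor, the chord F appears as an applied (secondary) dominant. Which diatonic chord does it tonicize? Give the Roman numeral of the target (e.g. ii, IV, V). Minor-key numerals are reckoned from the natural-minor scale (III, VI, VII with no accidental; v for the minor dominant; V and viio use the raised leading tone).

The chord is a major triad on F.
A dominant resolves down a perfect fifth: F → Bb. In F minor, Bb is scale degree 4, i.e. iv.

iv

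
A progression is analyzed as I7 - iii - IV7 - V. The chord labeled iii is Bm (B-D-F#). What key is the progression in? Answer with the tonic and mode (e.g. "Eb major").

The chord Bm is a minor triad rooted on B; its label is iii.
Counting down 2 scale steps from B places the tonic on G; a minor triad on degree 3 is diatonic only in major.

G major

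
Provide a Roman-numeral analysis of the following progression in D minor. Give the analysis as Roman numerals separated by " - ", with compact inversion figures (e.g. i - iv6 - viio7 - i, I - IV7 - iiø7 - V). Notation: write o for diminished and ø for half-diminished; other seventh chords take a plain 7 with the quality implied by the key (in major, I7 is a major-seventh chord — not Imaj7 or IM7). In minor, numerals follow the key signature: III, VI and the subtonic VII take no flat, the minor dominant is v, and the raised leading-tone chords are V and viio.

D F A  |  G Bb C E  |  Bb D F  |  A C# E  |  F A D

i - VII43 - VI - V - i6

D-F-A has root D, degree 1 in D minor, so i.
G-Bb-C-E has root C, degree 7 in D minor, so VII43.
Bb-D-F: major triad on Bb = scale degree 6 → VI.
A-C#-E: root A is the dominant; major triad there is V.
F-A-D: root D is the tonic; minor triad there is i6.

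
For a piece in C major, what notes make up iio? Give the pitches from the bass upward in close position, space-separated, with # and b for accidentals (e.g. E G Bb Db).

Scale degree 2 in C major is D; here the chord built on it is altered to a diminished triad. iio is the diminished supertonic triad, borrowed from the parallel minor.
So the chord is D-F-Ab.

D F Ab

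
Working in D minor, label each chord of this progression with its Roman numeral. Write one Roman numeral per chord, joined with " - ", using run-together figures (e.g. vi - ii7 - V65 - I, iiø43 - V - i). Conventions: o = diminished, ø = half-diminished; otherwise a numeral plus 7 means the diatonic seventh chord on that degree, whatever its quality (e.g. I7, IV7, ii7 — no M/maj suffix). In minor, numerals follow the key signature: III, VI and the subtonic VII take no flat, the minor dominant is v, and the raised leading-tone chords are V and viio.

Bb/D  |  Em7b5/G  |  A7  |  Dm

Bb/D has root Bb, degree 6 in D minor, so VI6.
Em7b5/G: half-diminished seventh chord on E = scale degree 2 → iiø65.
A7: root A is the dominant; dominant seventh chord there is V7.
Dm has root D, degree 1 in D minor, so i.

VI6 - iiø65 - V7 - i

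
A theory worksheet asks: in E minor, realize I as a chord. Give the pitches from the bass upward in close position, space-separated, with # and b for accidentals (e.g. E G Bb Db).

Scale degree 1 in E minor is E; here the chord built on it is altered to a major triad. I is the major tonic (Picardy third), borrowed from the parallel major.
So the chord is E-G#-B, a major triad.

E G# B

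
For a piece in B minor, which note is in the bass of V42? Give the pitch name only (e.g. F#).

E

V in B minor has root F#; the chord is F#-A#-C#-E.
The figure 42 means third inversion — the seventh is in the bass.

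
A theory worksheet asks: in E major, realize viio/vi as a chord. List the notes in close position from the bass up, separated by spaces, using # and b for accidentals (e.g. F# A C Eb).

B# D# F#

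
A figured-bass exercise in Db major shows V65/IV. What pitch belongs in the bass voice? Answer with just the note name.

The applied chord V65/IV is rooted on Db: Db-F-Ab-Cb.
The figure 65 means first inversion — the third is in the bass.

F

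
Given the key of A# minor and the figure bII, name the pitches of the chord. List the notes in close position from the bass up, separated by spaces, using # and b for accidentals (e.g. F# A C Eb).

B D# F#

bII is the Neapolitan chord — a major triad on the lowered second degree. In A# minor that root is B.
So the chord is B-D#-F#.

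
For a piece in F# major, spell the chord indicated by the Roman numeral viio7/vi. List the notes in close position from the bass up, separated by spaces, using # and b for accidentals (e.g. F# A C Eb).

C## E# G# B

viio7/vi is a secondary leading-tone chord. The target vi is D# in F# major; the applied chord is rooted a semitone below, on C##.
Building a fully diminished seventh chord on C## gives C##-E#-G#-B.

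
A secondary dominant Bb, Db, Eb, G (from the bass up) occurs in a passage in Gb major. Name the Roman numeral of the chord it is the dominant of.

The chord is a dominant seventh chord on Eb.
A dominant resolves down a perfect fifth: Eb → Ab. In Gb major, Ab is scale degree 2, i.e. ii.

ii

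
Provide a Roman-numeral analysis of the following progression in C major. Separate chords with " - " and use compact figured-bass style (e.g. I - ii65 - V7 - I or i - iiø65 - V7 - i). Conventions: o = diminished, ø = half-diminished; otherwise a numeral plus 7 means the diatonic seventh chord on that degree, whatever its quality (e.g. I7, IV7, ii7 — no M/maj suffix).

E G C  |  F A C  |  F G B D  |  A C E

E-G-C: root C is the tonic; major triad there is I6.
F-A-C: major triad on F = scale degree 4 → IV.
F-G-B-D: root G is the dominant; dominant seventh chord there is V42.
A-C-E has root A, degree 6 in C major, so vi.

I6 - IV - V42 - vi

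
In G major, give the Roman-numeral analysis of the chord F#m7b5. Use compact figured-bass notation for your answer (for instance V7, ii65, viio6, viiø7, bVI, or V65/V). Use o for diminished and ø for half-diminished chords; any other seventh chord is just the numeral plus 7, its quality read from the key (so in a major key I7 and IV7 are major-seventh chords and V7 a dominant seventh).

viiø7

The pitches F#-A-C-E form a half-diminished seventh chord rooted on F#.
In G major, F# is the leading tone; the diatonic half-diminished seventh chord there is viiø7.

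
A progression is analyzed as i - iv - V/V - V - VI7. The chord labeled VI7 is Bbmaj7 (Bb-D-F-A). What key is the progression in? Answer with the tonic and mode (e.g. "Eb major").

D minor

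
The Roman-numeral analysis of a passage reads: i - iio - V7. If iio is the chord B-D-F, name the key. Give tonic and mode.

The anchor chord is a diminished triad on B, labeled iio.
If B is scale degree 2 and the mode makes that degree carry a diminished triad, the tonic is A and the mode is minor.

A minor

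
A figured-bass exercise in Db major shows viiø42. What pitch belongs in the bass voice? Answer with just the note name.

viiø in Db major has root C; the chord is C-Eb-Gb-Bb.
The figure 42 means third inversion — the seventh is in the bass.

Bb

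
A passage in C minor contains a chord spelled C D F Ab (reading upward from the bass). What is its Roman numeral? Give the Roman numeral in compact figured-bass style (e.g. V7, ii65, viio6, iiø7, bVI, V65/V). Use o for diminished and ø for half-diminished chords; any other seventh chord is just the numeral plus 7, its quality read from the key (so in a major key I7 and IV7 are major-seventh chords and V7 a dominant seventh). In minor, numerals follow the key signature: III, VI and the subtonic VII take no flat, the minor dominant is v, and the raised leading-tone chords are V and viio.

iiø42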